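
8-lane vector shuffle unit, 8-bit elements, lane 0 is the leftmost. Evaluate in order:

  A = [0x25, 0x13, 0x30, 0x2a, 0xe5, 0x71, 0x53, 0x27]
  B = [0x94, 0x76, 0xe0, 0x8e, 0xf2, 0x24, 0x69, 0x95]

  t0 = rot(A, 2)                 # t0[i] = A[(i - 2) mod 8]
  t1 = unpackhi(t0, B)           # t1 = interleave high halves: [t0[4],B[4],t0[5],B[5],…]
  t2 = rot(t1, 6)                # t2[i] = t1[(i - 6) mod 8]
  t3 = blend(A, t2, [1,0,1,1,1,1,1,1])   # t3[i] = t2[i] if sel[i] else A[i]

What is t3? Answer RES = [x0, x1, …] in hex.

RES = [0x2a, 0x13, 0xe5, 0x69, 0x71, 0x95, 0x30, 0xf2]

  t0: 53 27 25 13 30 2a e5 71
  t1: 30 f2 2a 24 e5 69 71 95
  t2: 2a 24 e5 69 71 95 30 f2
  t3: 2a 13 e5 69 71 95 30 f2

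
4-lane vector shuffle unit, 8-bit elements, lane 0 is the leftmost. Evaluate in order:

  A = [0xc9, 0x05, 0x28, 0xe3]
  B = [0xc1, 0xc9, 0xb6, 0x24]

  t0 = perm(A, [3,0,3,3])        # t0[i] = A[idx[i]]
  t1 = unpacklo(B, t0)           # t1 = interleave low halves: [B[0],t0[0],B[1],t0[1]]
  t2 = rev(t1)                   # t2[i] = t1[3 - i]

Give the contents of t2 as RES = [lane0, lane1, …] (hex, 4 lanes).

t0 = [0xe3, 0xc9, 0xe3, 0xe3]
t1 = [0xc1, 0xe3, 0xc9, 0xc9]
t2 = [0xc9, 0xc9, 0xe3, 0xc1]

RES = [ 0xc9  0xc9  0xe3  0xc1 ]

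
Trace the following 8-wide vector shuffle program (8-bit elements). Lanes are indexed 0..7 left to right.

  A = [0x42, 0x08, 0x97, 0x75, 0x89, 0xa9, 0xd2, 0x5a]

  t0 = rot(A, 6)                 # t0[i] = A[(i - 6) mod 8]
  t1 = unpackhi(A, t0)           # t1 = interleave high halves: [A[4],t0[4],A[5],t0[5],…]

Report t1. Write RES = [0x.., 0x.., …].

  t0: 97 75 89 a9 d2 5a 42 08
  t1: 89 d2 a9 5a d2 42 5a 08

RES = [0x89, 0xd2, 0xa9, 0x5a, 0xd2, 0x42, 0x5a, 0x08]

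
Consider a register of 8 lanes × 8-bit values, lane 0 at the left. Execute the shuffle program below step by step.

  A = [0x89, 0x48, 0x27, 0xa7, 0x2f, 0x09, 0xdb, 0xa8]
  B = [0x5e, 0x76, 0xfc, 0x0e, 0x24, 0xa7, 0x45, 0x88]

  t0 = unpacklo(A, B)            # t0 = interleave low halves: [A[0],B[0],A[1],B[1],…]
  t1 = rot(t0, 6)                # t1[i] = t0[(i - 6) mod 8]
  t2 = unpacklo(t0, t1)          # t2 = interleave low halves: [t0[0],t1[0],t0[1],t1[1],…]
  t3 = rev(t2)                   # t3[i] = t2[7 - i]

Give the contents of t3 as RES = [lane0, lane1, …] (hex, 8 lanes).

RES = [0xfc, 0x76, 0x27, 0x48, 0x76, 0x5e, 0x48, 0x89]

t0 = [0x89, 0x5e, 0x48, 0x76, 0x27, 0xfc, 0xa7, 0x0e]
t1 = [0x48, 0x76, 0x27, 0xfc, 0xa7, 0x0e, 0x89, 0x5e]
t2 = [0x89, 0x48, 0x5e, 0x76, 0x48, 0x27, 0x76, 0xfc]
t3 = [0xfc, 0x76, 0x27, 0x48, 0x76, 0x5e, 0x48, 0x89]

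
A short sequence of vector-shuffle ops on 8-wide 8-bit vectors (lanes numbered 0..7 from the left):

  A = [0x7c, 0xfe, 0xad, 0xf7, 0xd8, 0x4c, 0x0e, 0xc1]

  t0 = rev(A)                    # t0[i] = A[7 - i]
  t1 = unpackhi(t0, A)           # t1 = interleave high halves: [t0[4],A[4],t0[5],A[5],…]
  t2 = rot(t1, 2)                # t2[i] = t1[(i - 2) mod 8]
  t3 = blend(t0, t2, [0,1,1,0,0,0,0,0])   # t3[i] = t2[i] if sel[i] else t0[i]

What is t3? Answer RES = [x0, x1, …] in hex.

→ t0 |c1|0e|4c|d8|f7|ad|fe|7c|
→ t1 |f7|d8|ad|4c|fe|0e|7c|c1|
→ t2 |7c|c1|f7|d8|ad|4c|fe|0e|
→ t3 |c1|c1|f7|d8|f7|ad|fe|7c|

RES = [ 0xc1  0xc1  0xf7  0xd8  0xf7  0xad  0xfe  0x7c ]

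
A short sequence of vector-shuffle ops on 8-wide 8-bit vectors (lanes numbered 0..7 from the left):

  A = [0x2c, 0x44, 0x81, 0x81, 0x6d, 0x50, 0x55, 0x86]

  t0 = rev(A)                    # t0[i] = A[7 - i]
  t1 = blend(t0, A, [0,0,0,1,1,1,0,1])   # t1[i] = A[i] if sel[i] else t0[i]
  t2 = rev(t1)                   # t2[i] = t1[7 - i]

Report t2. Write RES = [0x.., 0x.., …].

t0 = [0x86, 0x55, 0x50, 0x6d, 0x81, 0x81, 0x44, 0x2c]
t1 = [0x86, 0x55, 0x50, 0x81, 0x6d, 0x50, 0x44, 0x86]
t2 = [0x86, 0x44, 0x50, 0x6d, 0x81, 0x50, 0x55, 0x86]

RES = [ 0x86  0x44  0x50  0x6d  0x81  0x50  0x55  0x86 ]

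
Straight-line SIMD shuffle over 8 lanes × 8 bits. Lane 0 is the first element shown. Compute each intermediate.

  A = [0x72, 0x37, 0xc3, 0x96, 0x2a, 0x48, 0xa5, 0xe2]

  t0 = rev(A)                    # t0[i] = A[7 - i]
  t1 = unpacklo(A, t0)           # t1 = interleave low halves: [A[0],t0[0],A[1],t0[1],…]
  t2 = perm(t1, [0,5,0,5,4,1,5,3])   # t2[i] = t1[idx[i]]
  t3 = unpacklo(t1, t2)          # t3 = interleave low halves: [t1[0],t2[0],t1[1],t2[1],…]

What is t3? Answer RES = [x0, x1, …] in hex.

t0 = [0xe2, 0xa5, 0x48, 0x2a, 0x96, 0xc3, 0x37, 0x72]
t1 = [0x72, 0xe2, 0x37, 0xa5, 0xc3, 0x48, 0x96, 0x2a]
t2 = [0x72, 0x48, 0x72, 0x48, 0xc3, 0xe2, 0x48, 0xa5]
t3 = [0x72, 0x72, 0xe2, 0x48, 0x37, 0x72, 0xa5, 0x48]

RES = [0x72, 0x72, 0xe2, 0x48, 0x37, 0x72, 0xa5, 0x48]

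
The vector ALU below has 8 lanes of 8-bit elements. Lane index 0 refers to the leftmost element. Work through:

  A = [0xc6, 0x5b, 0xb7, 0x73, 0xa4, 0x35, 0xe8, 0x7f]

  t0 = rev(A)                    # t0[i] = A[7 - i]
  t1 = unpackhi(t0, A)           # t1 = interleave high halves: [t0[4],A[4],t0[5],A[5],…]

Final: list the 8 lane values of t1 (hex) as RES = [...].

→ t0 |7f|e8|35|a4|73|b7|5b|c6|
→ t1 |73|a4|b7|35|5b|e8|c6|7f|

RES = [ 0x73  0xa4  0xb7  0x35  0x5b  0xe8  0xc6  0x7f ]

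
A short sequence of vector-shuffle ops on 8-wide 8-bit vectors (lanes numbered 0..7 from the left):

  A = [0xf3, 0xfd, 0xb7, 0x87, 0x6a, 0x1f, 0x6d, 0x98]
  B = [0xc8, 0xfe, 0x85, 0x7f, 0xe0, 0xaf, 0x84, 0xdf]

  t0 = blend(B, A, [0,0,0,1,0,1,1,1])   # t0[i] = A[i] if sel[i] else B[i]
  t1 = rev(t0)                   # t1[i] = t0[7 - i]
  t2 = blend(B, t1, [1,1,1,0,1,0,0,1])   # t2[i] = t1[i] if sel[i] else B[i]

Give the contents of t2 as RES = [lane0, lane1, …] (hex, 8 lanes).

RES = [0x98, 0x6d, 0x1f, 0x7f, 0x87, 0xaf, 0x84, 0xc8]

t0 = [0xc8, 0xfe, 0x85, 0x87, 0xe0, 0x1f, 0x6d, 0x98]
t1 = [0x98, 0x6d, 0x1f, 0xe0, 0x87, 0x85, 0xfe, 0xc8]
t2 = [0x98, 0x6d, 0x1f, 0x7f, 0x87, 0xaf, 0x84, 0xc8]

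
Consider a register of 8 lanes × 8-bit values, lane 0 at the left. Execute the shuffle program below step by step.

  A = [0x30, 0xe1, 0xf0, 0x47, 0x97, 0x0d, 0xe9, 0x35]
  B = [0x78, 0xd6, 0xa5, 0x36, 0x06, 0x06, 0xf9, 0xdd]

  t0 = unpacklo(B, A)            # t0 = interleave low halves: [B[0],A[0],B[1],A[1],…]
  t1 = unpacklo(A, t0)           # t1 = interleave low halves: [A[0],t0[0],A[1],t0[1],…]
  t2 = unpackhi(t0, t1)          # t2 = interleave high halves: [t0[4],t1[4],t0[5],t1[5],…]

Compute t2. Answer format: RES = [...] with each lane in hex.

→ t0 |78|30|d6|e1|a5|f0|36|47|
→ t1 |30|78|e1|30|f0|d6|47|e1|
→ t2 |a5|f0|f0|d6|36|47|47|e1|

RES = [0xa5, 0xf0, 0xf0, 0xd6, 0x36, 0x47, 0x47, 0xe1]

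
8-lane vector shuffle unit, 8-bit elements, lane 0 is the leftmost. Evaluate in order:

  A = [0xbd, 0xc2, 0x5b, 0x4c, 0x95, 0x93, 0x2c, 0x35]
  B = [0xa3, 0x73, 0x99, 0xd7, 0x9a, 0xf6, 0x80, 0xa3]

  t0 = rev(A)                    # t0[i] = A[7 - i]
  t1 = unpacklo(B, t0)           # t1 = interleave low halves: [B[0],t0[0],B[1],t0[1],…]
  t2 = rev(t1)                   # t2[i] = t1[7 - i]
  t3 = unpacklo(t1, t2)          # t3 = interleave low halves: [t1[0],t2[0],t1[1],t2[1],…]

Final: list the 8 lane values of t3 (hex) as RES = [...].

RES = [ 0xa3  0x95  0x35  0xd7  0x73  0x93  0x2c  0x99 ]

→ t0 |35|2c|93|95|4c|5b|c2|bd|
→ t1 |a3|35|73|2c|99|93|d7|95|
→ t2 |95|d7|93|99|2c|73|35|a3|
→ t3 |a3|95|35|d7|73|93|2c|99|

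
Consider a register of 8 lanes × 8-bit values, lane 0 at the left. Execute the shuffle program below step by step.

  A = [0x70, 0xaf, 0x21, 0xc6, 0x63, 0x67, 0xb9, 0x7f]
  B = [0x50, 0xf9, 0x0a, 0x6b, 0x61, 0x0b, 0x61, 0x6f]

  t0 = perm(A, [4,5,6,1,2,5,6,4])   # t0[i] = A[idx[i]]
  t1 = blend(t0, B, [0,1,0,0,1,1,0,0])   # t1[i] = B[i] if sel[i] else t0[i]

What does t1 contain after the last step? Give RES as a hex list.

RES = [ 0x63  0xf9  0xb9  0xaf  0x61  0x0b  0xb9  0x63 ]

t0 = [0x63, 0x67, 0xb9, 0xaf, 0x21, 0x67, 0xb9, 0x63]
t1 = [0x63, 0xf9, 0xb9, 0xaf, 0x61, 0x0b, 0xb9, 0x63]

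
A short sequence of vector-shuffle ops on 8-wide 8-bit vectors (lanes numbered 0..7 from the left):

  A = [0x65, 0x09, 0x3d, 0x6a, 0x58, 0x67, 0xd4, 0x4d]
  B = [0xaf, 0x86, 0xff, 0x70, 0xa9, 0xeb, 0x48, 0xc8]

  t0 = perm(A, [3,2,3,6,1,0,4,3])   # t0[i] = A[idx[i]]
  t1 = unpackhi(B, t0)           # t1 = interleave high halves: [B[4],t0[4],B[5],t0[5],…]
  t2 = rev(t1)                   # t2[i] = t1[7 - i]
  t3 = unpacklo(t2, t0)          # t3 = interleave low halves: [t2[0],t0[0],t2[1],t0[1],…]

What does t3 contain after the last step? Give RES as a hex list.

RES = [ 0x6a  0x6a  0xc8  0x3d  0x58  0x6a  0x48  0xd4 ]

t0 = [0x6a, 0x3d, 0x6a, 0xd4, 0x09, 0x65, 0x58, 0x6a]
t1 = [0xa9, 0x09, 0xeb, 0x65, 0x48, 0x58, 0xc8, 0x6a]
t2 = [0x6a, 0xc8, 0x58, 0x48, 0x65, 0xeb, 0x09, 0xa9]
t3 = [0x6a, 0x6a, 0xc8, 0x3d, 0x58, 0x6a, 0x48, 0xd4]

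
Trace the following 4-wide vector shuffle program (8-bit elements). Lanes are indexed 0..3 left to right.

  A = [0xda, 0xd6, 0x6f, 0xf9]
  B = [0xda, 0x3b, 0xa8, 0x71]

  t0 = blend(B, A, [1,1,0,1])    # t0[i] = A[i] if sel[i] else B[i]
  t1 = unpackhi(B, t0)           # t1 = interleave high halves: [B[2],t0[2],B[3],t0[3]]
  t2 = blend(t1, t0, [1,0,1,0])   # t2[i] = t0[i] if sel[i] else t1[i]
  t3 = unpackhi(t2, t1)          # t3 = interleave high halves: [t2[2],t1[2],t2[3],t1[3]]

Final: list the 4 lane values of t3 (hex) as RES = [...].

RES = [ 0xa8  0x71  0xf9  0xf9 ]

  t0: da d6 a8 f9
  t1: a8 a8 71 f9
  t2: da a8 a8 f9
  t3: a8 71 f9 f9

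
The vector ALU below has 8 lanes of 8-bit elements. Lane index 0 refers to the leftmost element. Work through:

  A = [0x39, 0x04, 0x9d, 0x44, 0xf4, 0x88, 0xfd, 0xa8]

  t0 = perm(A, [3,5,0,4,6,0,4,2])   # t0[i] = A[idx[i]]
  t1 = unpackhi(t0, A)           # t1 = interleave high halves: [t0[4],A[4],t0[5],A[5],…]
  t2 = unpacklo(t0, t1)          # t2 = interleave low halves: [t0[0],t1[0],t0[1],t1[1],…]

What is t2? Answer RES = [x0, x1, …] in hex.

RES = [0x44, 0xfd, 0x88, 0xf4, 0x39, 0x39, 0xf4, 0x88]

→ t0 |44|88|39|f4|fd|39|f4|9d|
→ t1 |fd|f4|39|88|f4|fd|9d|a8|
→ t2 |44|fd|88|f4|39|39|f4|88|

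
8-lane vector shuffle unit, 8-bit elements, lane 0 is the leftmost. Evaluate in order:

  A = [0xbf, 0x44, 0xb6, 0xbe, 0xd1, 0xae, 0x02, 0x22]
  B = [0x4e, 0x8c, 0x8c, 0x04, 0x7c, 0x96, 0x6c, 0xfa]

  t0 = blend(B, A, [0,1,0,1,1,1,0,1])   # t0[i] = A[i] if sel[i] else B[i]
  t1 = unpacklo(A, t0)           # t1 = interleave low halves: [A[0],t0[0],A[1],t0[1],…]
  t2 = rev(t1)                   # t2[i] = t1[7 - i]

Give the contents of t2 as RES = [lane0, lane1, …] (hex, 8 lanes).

t0 = [0x4e, 0x44, 0x8c, 0xbe, 0xd1, 0xae, 0x6c, 0x22]
t1 = [0xbf, 0x4e, 0x44, 0x44, 0xb6, 0x8c, 0xbe, 0xbe]
t2 = [0xbe, 0xbe, 0x8c, 0xb6, 0x44, 0x44, 0x4e, 0xbf]

RES = [0xbe, 0xbe, 0x8c, 0xb6, 0x44, 0x44, 0x4e, 0xbf]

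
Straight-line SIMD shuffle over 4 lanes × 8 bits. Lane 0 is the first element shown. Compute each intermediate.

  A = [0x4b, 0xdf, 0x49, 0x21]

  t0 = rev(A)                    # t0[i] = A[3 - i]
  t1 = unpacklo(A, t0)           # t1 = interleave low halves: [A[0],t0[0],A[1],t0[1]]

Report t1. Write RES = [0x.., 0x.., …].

→ t0 |21|49|df|4b|
→ t1 |4b|21|df|49|

RES = [0x4b, 0x21, 0xdf, 0x49]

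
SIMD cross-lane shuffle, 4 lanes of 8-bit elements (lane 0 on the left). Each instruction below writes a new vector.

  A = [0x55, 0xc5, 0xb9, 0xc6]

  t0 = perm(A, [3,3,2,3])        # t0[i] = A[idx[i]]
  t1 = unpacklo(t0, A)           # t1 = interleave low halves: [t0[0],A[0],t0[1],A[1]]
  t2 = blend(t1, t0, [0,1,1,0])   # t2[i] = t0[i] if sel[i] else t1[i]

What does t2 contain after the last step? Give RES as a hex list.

RES = [0xc6, 0xc6, 0xb9, 0xc5]

→ t0 |c6|c6|b9|c6|
→ t1 |c6|55|c6|c5|
→ t2 |c6|c6|b9|c5|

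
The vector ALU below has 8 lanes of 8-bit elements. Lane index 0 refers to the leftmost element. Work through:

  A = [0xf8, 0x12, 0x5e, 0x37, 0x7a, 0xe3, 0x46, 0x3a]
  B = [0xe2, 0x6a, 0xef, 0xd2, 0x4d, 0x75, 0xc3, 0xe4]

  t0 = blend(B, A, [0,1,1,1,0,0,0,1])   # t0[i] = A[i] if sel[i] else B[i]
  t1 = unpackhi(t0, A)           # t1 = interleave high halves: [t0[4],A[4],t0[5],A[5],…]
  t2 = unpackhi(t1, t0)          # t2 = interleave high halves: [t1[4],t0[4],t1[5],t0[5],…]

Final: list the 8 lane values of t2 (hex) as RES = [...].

RES = [0xc3, 0x4d, 0x46, 0x75, 0x3a, 0xc3, 0x3a, 0x3a]

  t0: e2 12 5e 37 4d 75 c3 3a
  t1: 4d 7a 75 e3 c3 46 3a 3a
  t2: c3 4d 46 75 3a c3 3a 3a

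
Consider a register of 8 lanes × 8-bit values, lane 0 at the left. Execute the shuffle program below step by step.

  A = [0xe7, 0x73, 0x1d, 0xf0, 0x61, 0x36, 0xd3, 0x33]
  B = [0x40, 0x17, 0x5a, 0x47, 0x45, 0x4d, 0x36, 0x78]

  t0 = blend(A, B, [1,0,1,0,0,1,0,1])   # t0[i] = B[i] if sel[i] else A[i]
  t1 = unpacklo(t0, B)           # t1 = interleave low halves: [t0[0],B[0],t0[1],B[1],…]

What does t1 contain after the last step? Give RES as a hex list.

RES = [ 0x40  0x40  0x73  0x17  0x5a  0x5a  0xf0  0x47 ]

t0 = [0x40, 0x73, 0x5a, 0xf0, 0x61, 0x4d, 0xd3, 0x78]
t1 = [0x40, 0x40, 0x73, 0x17, 0x5a, 0x5a, 0xf0, 0x47]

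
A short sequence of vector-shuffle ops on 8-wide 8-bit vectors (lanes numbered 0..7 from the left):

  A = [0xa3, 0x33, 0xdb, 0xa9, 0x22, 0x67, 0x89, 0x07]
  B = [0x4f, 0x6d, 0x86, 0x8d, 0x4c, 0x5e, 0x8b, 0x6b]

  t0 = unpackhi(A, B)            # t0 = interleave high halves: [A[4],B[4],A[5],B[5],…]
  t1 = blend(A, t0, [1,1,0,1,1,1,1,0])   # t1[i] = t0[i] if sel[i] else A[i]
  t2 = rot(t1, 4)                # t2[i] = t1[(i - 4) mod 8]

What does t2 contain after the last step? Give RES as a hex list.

RES = [0x89, 0x8b, 0x07, 0x07, 0x22, 0x4c, 0xdb, 0x5e]

→ t0 |22|4c|67|5e|89|8b|07|6b|
→ t1 |22|4c|db|5e|89|8b|07|07|
→ t2 |89|8b|07|07|22|4c|db|5e|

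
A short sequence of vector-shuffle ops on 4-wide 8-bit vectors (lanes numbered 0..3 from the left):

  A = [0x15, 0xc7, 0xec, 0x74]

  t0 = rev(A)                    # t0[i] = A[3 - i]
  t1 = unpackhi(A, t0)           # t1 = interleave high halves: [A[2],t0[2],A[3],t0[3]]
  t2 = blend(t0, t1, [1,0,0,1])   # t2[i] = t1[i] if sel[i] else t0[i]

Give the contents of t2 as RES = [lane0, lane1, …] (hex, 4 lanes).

RES = [0xec, 0xec, 0xc7, 0x15]

→ t0 |74|ec|c7|15|
→ t1 |ec|c7|74|15|
→ t2 |ec|ec|c7|15|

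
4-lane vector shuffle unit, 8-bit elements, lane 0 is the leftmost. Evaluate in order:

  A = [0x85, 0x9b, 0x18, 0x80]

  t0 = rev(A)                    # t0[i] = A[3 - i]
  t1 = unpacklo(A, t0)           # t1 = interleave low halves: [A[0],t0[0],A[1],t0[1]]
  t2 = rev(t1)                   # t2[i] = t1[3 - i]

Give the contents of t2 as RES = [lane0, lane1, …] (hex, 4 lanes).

RES = [ 0x18  0x9b  0x80  0x85 ]

  t0: 80 18 9b 85
  t1: 85 80 9b 18
  t2: 18 9b 80 85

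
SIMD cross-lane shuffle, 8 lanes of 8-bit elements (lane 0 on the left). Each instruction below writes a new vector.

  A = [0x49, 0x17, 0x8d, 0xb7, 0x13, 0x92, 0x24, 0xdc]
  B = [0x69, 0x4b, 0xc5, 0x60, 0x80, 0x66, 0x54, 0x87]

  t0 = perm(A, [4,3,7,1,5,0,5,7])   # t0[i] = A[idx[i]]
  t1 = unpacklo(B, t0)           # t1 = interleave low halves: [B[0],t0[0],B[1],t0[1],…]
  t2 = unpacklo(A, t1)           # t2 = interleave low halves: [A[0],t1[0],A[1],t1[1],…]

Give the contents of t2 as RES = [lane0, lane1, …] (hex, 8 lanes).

RES = [ 0x49  0x69  0x17  0x13  0x8d  0x4b  0xb7  0xb7 ]

→ t0 |13|b7|dc|17|92|49|92|dc|
→ t1 |69|13|4b|b7|c5|dc|60|17|
→ t2 |49|69|17|13|8d|4b|b7|b7|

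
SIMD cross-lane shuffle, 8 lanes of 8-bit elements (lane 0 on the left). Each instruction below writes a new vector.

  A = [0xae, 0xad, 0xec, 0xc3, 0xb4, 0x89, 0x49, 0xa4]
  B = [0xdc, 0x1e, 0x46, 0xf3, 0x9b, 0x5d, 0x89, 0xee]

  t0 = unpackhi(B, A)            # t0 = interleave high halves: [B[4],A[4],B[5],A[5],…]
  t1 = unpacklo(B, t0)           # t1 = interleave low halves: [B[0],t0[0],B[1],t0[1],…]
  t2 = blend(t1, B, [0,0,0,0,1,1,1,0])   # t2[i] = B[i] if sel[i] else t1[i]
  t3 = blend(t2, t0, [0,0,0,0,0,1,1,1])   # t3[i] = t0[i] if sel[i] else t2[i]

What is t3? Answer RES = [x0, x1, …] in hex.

RES = [ 0xdc  0x9b  0x1e  0xb4  0x9b  0x49  0xee  0xa4 ]

t0 = [0x9b, 0xb4, 0x5d, 0x89, 0x89, 0x49, 0xee, 0xa4]
t1 = [0xdc, 0x9b, 0x1e, 0xb4, 0x46, 0x5d, 0xf3, 0x89]
t2 = [0xdc, 0x9b, 0x1e, 0xb4, 0x9b, 0x5d, 0x89, 0x89]
t3 = [0xdc, 0x9b, 0x1e, 0xb4, 0x9b, 0x49, 0xee, 0xa4]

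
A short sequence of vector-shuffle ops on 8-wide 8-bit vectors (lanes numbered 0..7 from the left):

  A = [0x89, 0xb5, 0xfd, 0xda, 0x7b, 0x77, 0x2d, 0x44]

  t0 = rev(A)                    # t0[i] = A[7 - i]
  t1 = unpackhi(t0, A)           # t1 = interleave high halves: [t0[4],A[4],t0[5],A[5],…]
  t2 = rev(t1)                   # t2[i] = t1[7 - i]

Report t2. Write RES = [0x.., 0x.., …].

t0 = [0x44, 0x2d, 0x77, 0x7b, 0xda, 0xfd, 0xb5, 0x89]
t1 = [0xda, 0x7b, 0xfd, 0x77, 0xb5, 0x2d, 0x89, 0x44]
t2 = [0x44, 0x89, 0x2d, 0xb5, 0x77, 0xfd, 0x7b, 0xda]

RES = [ 0x44  0x89  0x2d  0xb5  0x77  0xfd  0x7b  0xda ]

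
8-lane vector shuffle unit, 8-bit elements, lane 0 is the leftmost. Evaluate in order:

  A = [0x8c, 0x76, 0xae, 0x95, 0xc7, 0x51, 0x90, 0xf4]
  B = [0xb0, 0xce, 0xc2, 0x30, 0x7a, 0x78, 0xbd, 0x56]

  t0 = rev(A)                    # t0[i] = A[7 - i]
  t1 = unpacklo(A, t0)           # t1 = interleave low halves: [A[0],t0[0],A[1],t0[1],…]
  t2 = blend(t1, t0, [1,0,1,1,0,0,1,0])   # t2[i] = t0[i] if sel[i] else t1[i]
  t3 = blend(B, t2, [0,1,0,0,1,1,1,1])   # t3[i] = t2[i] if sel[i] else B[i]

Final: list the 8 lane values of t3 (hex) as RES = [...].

RES = [0xb0, 0xf4, 0xc2, 0x30, 0xae, 0x51, 0x76, 0xc7]

→ t0 |f4|90|51|c7|95|ae|76|8c|
→ t1 |8c|f4|76|90|ae|51|95|c7|
→ t2 |f4|f4|51|c7|ae|51|76|c7|
→ t3 |b0|f4|c2|30|ae|51|76|c7|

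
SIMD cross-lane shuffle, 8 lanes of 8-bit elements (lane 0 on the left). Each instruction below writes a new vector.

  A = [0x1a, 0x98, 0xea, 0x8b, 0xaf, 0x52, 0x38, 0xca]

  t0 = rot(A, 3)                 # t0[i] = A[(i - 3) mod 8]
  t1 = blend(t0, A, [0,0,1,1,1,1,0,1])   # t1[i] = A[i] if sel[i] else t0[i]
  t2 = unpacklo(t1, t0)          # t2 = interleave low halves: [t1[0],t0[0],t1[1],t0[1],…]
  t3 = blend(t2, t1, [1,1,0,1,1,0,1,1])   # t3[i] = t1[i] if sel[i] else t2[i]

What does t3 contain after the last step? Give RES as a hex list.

→ t0 |52|38|ca|1a|98|ea|8b|af|
→ t1 |52|38|ea|8b|af|52|8b|ca|
→ t2 |52|52|38|38|ea|ca|8b|1a|
→ t3 |52|38|38|8b|af|ca|8b|ca|

RES = [ 0x52  0x38  0x38  0x8b  0xaf  0xca  0x8b  0xca ]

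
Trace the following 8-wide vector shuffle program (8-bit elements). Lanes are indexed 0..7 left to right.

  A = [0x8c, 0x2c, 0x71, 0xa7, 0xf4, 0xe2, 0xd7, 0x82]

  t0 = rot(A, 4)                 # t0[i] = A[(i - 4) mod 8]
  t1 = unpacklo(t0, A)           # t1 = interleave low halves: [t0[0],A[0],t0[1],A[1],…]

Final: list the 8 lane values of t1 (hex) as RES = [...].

RES = [ 0xf4  0x8c  0xe2  0x2c  0xd7  0x71  0x82  0xa7 ]

  t0: f4 e2 d7 82 8c 2c 71 a7
  t1: f4 8c e2 2c d7 71 82 a7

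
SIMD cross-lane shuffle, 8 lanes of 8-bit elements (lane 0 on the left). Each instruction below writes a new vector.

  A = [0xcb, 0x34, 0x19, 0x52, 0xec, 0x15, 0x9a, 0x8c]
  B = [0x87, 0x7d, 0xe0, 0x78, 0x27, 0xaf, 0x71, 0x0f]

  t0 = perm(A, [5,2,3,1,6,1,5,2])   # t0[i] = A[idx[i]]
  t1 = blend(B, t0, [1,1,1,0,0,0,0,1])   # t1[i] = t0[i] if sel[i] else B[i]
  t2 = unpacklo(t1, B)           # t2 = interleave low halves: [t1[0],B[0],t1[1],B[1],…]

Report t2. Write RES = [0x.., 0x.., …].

  t0: 15 19 52 34 9a 34 15 19
  t1: 15 19 52 78 27 af 71 19
  t2: 15 87 19 7d 52 e0 78 78

RES = [0x15, 0x87, 0x19, 0x7d, 0x52, 0xe0, 0x78, 0x78]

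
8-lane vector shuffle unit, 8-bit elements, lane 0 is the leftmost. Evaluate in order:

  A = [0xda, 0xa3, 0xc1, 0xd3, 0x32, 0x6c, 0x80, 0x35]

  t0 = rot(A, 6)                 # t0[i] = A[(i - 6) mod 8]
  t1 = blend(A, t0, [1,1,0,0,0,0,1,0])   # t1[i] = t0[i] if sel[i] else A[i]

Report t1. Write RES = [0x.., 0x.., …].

RES = [0xc1, 0xd3, 0xc1, 0xd3, 0x32, 0x6c, 0xda, 0x35]

  t0: c1 d3 32 6c 80 35 da a3
  t1: c1 d3 c1 d3 32 6c da 35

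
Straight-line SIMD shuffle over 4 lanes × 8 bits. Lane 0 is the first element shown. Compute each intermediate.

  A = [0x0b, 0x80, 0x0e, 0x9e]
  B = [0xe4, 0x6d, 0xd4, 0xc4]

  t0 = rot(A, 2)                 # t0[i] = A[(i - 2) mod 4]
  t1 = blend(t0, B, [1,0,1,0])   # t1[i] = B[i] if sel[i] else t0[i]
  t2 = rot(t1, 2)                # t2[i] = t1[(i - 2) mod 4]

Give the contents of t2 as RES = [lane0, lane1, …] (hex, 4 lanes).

RES = [ 0xd4  0x80  0xe4  0x9e ]

→ t0 |0e|9e|0b|80|
→ t1 |e4|9e|d4|80|
→ t2 |d4|80|e4|9e|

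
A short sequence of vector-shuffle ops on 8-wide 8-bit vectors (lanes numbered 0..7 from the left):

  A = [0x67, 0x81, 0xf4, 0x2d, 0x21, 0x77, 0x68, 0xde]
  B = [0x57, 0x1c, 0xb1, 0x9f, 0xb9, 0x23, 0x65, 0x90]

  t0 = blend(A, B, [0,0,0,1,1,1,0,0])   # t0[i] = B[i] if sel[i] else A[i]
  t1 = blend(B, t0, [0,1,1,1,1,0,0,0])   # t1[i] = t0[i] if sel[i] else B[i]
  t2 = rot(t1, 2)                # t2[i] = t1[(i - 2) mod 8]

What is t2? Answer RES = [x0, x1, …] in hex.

RES = [0x65, 0x90, 0x57, 0x81, 0xf4, 0x9f, 0xb9, 0x23]

→ t0 |67|81|f4|9f|b9|23|68|de|
→ t1 |57|81|f4|9f|b9|23|65|90|
→ t2 |65|90|57|81|f4|9f|b9|23|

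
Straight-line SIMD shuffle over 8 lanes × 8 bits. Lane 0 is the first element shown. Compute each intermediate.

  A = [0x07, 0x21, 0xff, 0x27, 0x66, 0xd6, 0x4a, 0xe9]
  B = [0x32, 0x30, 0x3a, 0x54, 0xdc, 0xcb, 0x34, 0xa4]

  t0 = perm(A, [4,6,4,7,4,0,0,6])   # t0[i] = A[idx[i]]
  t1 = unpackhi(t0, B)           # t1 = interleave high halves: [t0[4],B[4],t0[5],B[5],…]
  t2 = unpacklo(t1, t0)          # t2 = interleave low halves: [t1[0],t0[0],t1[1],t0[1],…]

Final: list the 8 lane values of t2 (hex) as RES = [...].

t0 = [0x66, 0x4a, 0x66, 0xe9, 0x66, 0x07, 0x07, 0x4a]
t1 = [0x66, 0xdc, 0x07, 0xcb, 0x07, 0x34, 0x4a, 0xa4]
t2 = [0x66, 0x66, 0xdc, 0x4a, 0x07, 0x66, 0xcb, 0xe9]

RES = [ 0x66  0x66  0xdc  0x4a  0x07  0x66  0xcb  0xe9 ]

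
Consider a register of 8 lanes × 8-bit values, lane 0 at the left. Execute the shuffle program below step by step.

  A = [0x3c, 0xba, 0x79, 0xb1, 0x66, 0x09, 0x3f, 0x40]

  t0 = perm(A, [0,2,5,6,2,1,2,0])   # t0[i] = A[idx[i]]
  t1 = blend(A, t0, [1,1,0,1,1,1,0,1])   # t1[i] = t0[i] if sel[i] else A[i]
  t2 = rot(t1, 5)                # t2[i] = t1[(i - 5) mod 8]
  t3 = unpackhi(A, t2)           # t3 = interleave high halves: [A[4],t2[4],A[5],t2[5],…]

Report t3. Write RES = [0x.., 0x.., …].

  t0: 3c 79 09 3f 79 ba 79 3c
  t1: 3c 79 79 3f 79 ba 3f 3c
  t2: 3f 79 ba 3f 3c 3c 79 79
  t3: 66 3c 09 3c 3f 79 40 79

RES = [ 0x66  0x3c  0x09  0x3c  0x3f  0x79  0x40  0x79 ]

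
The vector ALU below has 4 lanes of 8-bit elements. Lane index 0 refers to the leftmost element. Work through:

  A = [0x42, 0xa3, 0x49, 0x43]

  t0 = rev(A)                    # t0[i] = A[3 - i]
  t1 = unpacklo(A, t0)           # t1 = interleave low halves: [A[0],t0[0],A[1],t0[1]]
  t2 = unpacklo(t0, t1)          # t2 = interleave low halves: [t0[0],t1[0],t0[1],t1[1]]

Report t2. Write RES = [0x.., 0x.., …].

t0 = [0x43, 0x49, 0xa3, 0x42]
t1 = [0x42, 0x43, 0xa3, 0x49]
t2 = [0x43, 0x42, 0x49, 0x43]

RES = [ 0x43  0x42  0x49  0x43 ]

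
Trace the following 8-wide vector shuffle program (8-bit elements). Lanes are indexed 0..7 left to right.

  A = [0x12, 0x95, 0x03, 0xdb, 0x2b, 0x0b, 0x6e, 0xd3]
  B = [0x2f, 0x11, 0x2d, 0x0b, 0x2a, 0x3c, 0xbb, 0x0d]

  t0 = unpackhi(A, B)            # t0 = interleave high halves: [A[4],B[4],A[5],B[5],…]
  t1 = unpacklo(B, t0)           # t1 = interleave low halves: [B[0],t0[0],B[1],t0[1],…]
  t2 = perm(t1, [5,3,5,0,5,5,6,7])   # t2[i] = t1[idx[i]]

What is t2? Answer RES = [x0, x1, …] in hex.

→ t0 |2b|2a|0b|3c|6e|bb|d3|0d|
→ t1 |2f|2b|11|2a|2d|0b|0b|3c|
→ t2 |0b|2a|0b|2f|0b|0b|0b|3c|

RES = [ 0x0b  0x2a  0x0b  0x2f  0x0b  0x0b  0x0b  0x3c ]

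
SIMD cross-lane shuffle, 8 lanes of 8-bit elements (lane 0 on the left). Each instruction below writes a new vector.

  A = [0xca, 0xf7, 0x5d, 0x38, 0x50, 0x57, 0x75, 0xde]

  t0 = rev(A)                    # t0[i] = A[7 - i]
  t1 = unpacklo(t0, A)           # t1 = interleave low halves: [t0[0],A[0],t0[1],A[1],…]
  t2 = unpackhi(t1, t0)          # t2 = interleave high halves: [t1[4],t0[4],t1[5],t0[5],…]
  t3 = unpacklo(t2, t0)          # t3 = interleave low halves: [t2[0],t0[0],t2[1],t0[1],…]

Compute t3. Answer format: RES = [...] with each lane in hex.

RES = [ 0x57  0xde  0x38  0x75  0x5d  0x57  0x5d  0x50 ]

t0 = [0xde, 0x75, 0x57, 0x50, 0x38, 0x5d, 0xf7, 0xca]
t1 = [0xde, 0xca, 0x75, 0xf7, 0x57, 0x5d, 0x50, 0x38]
t2 = [0x57, 0x38, 0x5d, 0x5d, 0x50, 0xf7, 0x38, 0xca]
t3 = [0x57, 0xde, 0x38, 0x75, 0x5d, 0x57, 0x5d, 0x50]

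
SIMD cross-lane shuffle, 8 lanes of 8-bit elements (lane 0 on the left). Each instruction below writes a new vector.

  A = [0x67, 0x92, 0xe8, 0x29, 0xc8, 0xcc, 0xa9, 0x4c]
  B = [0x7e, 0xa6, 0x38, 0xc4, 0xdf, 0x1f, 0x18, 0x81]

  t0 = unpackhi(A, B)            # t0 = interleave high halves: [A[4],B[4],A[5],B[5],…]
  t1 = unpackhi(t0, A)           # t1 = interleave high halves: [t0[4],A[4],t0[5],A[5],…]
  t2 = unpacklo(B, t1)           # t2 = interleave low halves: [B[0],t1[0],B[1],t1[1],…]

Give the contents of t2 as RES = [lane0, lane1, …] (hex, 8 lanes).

→ t0 |c8|df|cc|1f|a9|18|4c|81|
→ t1 |a9|c8|18|cc|4c|a9|81|4c|
→ t2 |7e|a9|a6|c8|38|18|c4|cc|

RES = [ 0x7e  0xa9  0xa6  0xc8  0x38  0x18  0xc4  0xcc ]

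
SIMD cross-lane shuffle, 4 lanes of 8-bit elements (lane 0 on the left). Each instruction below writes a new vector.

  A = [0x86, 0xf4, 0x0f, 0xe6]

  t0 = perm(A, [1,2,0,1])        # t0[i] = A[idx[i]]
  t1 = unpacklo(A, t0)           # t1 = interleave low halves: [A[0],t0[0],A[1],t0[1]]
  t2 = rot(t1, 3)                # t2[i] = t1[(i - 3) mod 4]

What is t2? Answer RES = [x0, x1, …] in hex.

→ t0 |f4|0f|86|f4|
→ t1 |86|f4|f4|0f|
→ t2 |f4|f4|0f|86|

RES = [0xf4, 0xf4, 0x0f, 0x86]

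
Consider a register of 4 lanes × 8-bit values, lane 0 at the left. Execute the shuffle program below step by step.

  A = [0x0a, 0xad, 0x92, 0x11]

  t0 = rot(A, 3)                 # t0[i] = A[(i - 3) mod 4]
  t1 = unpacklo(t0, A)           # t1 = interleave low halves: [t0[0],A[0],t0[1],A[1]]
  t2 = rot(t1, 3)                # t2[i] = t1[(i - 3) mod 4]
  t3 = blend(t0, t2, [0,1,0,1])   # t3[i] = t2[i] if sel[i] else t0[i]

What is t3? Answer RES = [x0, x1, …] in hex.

RES = [ 0xad  0x92  0x11  0xad ]

t0 = [0xad, 0x92, 0x11, 0x0a]
t1 = [0xad, 0x0a, 0x92, 0xad]
t2 = [0x0a, 0x92, 0xad, 0xad]
t3 = [0xad, 0x92, 0x11, 0xad]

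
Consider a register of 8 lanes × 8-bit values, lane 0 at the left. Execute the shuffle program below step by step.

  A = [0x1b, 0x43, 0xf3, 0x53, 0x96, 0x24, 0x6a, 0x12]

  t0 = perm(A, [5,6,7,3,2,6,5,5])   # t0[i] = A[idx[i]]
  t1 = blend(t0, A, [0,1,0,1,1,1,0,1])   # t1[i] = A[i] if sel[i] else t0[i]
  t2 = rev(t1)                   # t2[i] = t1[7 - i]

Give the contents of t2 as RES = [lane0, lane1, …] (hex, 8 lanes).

RES = [ 0x12  0x24  0x24  0x96  0x53  0x12  0x43  0x24 ]

t0 = [0x24, 0x6a, 0x12, 0x53, 0xf3, 0x6a, 0x24, 0x24]
t1 = [0x24, 0x43, 0x12, 0x53, 0x96, 0x24, 0x24, 0x12]
t2 = [0x12, 0x24, 0x24, 0x96, 0x53, 0x12, 0x43, 0x24]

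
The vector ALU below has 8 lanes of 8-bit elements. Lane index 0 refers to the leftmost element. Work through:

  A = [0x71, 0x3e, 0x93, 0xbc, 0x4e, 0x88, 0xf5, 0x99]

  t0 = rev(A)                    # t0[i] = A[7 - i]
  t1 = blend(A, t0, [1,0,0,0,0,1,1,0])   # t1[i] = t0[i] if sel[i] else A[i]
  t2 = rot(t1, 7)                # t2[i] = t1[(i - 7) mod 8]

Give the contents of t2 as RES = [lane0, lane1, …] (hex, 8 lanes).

→ t0 |99|f5|88|4e|bc|93|3e|71|
→ t1 |99|3e|93|bc|4e|93|3e|99|
→ t2 |3e|93|bc|4e|93|3e|99|99|

RES = [ 0x3e  0x93  0xbc  0x4e  0x93  0x3e  0x99  0x99 ]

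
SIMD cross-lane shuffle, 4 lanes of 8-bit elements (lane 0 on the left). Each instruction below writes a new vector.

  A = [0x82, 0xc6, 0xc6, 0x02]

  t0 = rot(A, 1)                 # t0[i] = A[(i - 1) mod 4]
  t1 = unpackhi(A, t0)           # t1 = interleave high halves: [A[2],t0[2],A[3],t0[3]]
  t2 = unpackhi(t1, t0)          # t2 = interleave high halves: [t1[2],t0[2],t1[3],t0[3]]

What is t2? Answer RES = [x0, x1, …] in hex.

RES = [ 0x02  0xc6  0xc6  0xc6 ]

t0 = [0x02, 0x82, 0xc6, 0xc6]
t1 = [0xc6, 0xc6, 0x02, 0xc6]
t2 = [0x02, 0xc6, 0xc6, 0xc6]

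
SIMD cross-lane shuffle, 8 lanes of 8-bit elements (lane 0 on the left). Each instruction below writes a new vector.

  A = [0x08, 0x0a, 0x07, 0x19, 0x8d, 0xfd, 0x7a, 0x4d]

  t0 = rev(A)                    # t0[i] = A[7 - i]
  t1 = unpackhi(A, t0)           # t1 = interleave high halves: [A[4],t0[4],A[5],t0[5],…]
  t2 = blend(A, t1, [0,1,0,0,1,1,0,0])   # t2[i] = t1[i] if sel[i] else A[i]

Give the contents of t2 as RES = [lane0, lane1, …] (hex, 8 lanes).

RES = [0x08, 0x19, 0x07, 0x19, 0x7a, 0x0a, 0x7a, 0x4d]

t0 = [0x4d, 0x7a, 0xfd, 0x8d, 0x19, 0x07, 0x0a, 0x08]
t1 = [0x8d, 0x19, 0xfd, 0x07, 0x7a, 0x0a, 0x4d, 0x08]
t2 = [0x08, 0x19, 0x07, 0x19, 0x7a, 0x0a, 0x7a, 0x4d]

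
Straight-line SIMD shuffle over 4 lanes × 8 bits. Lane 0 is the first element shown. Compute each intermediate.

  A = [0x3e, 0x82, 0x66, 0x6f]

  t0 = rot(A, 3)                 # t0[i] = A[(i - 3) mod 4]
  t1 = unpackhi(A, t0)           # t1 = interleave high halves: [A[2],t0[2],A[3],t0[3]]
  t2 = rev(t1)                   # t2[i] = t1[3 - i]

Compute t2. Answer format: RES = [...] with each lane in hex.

RES = [0x3e, 0x6f, 0x6f, 0x66]

→ t0 |82|66|6f|3e|
→ t1 |66|6f|6f|3e|
→ t2 |3e|6f|6f|66|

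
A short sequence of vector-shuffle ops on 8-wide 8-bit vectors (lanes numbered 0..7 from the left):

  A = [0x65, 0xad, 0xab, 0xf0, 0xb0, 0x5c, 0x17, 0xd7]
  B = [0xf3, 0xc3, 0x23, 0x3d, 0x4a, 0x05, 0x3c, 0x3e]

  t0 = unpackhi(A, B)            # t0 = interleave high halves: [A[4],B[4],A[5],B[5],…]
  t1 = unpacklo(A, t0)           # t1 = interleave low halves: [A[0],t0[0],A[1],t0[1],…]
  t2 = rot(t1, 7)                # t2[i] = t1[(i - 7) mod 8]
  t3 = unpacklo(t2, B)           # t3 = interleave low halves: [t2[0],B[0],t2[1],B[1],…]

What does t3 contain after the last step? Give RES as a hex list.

  t0: b0 4a 5c 05 17 3c d7 3e
  t1: 65 b0 ad 4a ab 5c f0 05
  t2: b0 ad 4a ab 5c f0 05 65
  t3: b0 f3 ad c3 4a 23 ab 3d

RES = [ 0xb0  0xf3  0xad  0xc3  0x4a  0x23  0xab  0x3d ]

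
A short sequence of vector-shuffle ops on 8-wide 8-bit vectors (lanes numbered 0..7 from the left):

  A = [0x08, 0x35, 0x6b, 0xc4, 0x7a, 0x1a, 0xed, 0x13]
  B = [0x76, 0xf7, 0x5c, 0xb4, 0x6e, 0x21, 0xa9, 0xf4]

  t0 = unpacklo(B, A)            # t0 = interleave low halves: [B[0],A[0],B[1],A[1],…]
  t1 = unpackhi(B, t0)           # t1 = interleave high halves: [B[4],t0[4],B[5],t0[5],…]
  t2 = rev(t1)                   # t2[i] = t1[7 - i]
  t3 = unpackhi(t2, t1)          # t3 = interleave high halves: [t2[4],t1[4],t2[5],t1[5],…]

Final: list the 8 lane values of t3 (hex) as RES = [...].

RES = [0x6b, 0xa9, 0x21, 0xb4, 0x5c, 0xf4, 0x6e, 0xc4]

  t0: 76 08 f7 35 5c 6b b4 c4
  t1: 6e 5c 21 6b a9 b4 f4 c4
  t2: c4 f4 b4 a9 6b 21 5c 6e
  t3: 6b a9 21 b4 5c f4 6e c4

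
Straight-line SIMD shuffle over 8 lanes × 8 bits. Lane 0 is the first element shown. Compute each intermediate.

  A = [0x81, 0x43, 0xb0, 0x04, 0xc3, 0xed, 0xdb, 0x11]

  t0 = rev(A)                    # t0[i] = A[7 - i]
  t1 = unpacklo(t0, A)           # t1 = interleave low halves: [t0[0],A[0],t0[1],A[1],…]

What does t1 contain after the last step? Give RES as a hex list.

RES = [0x11, 0x81, 0xdb, 0x43, 0xed, 0xb0, 0xc3, 0x04]

  t0: 11 db ed c3 04 b0 43 81
  t1: 11 81 db 43 ed b0 c3 04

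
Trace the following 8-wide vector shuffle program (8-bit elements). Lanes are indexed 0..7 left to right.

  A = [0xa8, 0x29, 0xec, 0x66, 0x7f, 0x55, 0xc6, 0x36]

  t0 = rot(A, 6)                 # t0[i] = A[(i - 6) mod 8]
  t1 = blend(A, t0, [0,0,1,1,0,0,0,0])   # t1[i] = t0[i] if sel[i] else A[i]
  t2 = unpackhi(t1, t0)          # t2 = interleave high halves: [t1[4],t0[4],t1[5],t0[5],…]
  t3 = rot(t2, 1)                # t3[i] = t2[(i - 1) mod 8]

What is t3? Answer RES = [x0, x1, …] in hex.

RES = [0x29, 0x7f, 0xc6, 0x55, 0x36, 0xc6, 0xa8, 0x36]

  t0: ec 66 7f 55 c6 36 a8 29
  t1: a8 29 7f 55 7f 55 c6 36
  t2: 7f c6 55 36 c6 a8 36 29
  t3: 29 7f c6 55 36 c6 a8 36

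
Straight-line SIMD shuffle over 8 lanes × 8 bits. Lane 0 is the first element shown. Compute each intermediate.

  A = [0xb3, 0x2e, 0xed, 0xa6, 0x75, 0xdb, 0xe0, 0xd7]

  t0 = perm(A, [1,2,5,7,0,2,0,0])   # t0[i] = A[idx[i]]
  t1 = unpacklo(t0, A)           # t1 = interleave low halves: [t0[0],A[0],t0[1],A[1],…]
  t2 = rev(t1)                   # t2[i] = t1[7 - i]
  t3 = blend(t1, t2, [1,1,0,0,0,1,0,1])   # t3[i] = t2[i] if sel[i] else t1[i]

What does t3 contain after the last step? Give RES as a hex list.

  t0: 2e ed db d7 b3 ed b3 b3
  t1: 2e b3 ed 2e db ed d7 a6
  t2: a6 d7 ed db 2e ed b3 2e
  t3: a6 d7 ed 2e db ed d7 2e

RES = [ 0xa6  0xd7  0xed  0x2e  0xdb  0xed  0xd7  0x2e ]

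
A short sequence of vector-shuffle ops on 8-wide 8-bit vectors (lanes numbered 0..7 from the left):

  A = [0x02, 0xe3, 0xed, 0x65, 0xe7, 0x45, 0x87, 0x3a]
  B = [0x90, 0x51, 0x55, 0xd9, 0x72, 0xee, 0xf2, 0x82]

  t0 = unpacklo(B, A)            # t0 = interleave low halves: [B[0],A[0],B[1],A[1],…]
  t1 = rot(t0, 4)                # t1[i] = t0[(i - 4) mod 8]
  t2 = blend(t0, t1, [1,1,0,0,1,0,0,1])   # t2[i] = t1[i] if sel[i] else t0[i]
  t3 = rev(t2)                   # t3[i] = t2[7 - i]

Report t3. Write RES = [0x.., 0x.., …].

  t0: 90 02 51 e3 55 ed d9 65
  t1: 55 ed d9 65 90 02 51 e3
  t2: 55 ed 51 e3 90 ed d9 e3
  t3: e3 d9 ed 90 e3 51 ed 55

RES = [0xe3, 0xd9, 0xed, 0x90, 0xe3, 0x51, 0xed, 0x55]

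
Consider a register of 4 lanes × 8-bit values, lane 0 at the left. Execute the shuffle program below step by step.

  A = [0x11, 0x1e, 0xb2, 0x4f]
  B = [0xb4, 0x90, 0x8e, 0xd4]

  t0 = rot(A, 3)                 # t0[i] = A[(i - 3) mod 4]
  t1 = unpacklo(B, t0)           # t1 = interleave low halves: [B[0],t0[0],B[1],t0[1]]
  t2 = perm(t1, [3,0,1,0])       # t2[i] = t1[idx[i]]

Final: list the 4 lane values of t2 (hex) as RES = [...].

  t0: 1e b2 4f 11
  t1: b4 1e 90 b2
  t2: b2 b4 1e b4

RES = [0xb2, 0xb4, 0x1e, 0xb4]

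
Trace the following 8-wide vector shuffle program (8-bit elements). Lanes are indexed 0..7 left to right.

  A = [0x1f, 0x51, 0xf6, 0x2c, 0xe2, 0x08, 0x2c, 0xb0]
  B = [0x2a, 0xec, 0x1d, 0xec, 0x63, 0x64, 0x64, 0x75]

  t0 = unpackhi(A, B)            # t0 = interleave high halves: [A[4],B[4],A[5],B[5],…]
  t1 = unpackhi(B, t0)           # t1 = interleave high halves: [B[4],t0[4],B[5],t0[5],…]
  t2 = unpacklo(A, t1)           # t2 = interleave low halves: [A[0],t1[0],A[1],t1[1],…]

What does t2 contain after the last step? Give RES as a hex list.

RES = [ 0x1f  0x63  0x51  0x2c  0xf6  0x64  0x2c  0x64 ]

t0 = [0xe2, 0x63, 0x08, 0x64, 0x2c, 0x64, 0xb0, 0x75]
t1 = [0x63, 0x2c, 0x64, 0x64, 0x64, 0xb0, 0x75, 0x75]
t2 = [0x1f, 0x63, 0x51, 0x2c, 0xf6, 0x64, 0x2c, 0x64]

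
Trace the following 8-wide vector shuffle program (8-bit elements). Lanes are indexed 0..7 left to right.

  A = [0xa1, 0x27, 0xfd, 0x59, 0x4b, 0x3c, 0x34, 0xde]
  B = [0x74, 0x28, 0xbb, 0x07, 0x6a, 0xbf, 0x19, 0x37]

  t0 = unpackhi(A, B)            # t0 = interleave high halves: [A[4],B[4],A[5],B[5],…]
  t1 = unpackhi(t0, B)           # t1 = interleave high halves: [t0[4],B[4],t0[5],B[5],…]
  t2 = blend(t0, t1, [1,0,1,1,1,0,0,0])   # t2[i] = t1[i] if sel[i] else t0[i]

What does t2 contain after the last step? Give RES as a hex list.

RES = [0x34, 0x6a, 0x19, 0xbf, 0xde, 0x19, 0xde, 0x37]

→ t0 |4b|6a|3c|bf|34|19|de|37|
→ t1 |34|6a|19|bf|de|19|37|37|
→ t2 |34|6a|19|bf|de|19|de|37|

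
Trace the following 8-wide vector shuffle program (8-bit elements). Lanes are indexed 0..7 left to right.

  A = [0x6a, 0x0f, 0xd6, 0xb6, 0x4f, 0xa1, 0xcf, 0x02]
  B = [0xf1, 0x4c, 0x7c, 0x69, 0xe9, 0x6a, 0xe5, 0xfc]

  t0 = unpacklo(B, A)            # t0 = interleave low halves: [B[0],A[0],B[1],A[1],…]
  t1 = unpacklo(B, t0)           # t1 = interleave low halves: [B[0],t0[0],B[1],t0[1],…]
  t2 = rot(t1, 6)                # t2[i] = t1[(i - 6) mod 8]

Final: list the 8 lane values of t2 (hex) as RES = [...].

RES = [ 0x4c  0x6a  0x7c  0x4c  0x69  0x0f  0xf1  0xf1 ]

t0 = [0xf1, 0x6a, 0x4c, 0x0f, 0x7c, 0xd6, 0x69, 0xb6]
t1 = [0xf1, 0xf1, 0x4c, 0x6a, 0x7c, 0x4c, 0x69, 0x0f]
t2 = [0x4c, 0x6a, 0x7c, 0x4c, 0x69, 0x0f, 0xf1, 0xf1]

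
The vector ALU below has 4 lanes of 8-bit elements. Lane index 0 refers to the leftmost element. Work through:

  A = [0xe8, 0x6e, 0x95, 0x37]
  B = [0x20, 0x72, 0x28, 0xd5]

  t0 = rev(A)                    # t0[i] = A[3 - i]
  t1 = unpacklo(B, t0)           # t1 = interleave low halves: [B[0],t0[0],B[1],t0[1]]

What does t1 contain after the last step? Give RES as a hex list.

RES = [ 0x20  0x37  0x72  0x95 ]

t0 = [0x37, 0x95, 0x6e, 0xe8]
t1 = [0x20, 0x37, 0x72, 0x95]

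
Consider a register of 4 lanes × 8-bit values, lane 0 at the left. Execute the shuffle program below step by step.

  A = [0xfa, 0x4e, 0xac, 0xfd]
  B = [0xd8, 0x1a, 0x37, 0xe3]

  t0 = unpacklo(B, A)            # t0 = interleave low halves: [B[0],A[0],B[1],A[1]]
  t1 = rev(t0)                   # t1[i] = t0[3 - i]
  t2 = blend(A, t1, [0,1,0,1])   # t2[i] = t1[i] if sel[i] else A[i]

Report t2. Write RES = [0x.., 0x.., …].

RES = [0xfa, 0x1a, 0xac, 0xd8]

→ t0 |d8|fa|1a|4e|
→ t1 |4e|1a|fa|d8|
→ t2 |fa|1a|ac|d8|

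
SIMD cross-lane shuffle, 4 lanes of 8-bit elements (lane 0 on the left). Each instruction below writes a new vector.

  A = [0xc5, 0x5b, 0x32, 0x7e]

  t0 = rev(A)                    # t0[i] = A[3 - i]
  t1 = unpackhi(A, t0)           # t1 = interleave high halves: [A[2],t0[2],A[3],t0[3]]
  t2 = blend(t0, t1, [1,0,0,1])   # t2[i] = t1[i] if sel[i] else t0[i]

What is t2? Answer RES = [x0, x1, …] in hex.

RES = [ 0x32  0x32  0x5b  0xc5 ]

→ t0 |7e|32|5b|c5|
→ t1 |32|5b|7e|c5|
→ t2 |32|32|5b|c5|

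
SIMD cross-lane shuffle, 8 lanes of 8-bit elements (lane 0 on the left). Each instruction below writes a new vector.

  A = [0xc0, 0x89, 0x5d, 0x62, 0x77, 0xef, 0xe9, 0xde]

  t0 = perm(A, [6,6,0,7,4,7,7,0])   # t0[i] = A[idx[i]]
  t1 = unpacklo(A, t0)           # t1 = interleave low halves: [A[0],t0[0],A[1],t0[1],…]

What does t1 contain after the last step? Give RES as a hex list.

  t0: e9 e9 c0 de 77 de de c0
  t1: c0 e9 89 e9 5d c0 62 de

RES = [ 0xc0  0xe9  0x89  0xe9  0x5d  0xc0  0x62  0xde ]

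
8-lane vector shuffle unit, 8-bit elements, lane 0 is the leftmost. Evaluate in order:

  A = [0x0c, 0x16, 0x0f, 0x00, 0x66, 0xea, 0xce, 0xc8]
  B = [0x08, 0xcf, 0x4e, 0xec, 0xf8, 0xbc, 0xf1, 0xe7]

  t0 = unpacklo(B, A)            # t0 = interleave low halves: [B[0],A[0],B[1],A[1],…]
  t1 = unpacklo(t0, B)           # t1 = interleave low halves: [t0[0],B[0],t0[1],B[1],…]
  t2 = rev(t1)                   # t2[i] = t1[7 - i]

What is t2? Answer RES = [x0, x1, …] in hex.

  t0: 08 0c cf 16 4e 0f ec 00
  t1: 08 08 0c cf cf 4e 16 ec
  t2: ec 16 4e cf cf 0c 08 08

RES = [ 0xec  0x16  0x4e  0xcf  0xcf  0x0c  0x08  0x08 ]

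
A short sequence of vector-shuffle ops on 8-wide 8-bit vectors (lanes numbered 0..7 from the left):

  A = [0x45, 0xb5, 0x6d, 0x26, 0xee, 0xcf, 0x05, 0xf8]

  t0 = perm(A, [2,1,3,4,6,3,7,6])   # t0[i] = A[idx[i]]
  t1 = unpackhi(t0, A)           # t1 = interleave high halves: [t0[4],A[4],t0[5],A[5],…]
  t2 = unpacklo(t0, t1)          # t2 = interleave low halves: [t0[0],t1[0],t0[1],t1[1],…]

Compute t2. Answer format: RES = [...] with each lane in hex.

t0 = [0x6d, 0xb5, 0x26, 0xee, 0x05, 0x26, 0xf8, 0x05]
t1 = [0x05, 0xee, 0x26, 0xcf, 0xf8, 0x05, 0x05, 0xf8]
t2 = [0x6d, 0x05, 0xb5, 0xee, 0x26, 0x26, 0xee, 0xcf]

RES = [ 0x6d  0x05  0xb5  0xee  0x26  0x26  0xee  0xcf ]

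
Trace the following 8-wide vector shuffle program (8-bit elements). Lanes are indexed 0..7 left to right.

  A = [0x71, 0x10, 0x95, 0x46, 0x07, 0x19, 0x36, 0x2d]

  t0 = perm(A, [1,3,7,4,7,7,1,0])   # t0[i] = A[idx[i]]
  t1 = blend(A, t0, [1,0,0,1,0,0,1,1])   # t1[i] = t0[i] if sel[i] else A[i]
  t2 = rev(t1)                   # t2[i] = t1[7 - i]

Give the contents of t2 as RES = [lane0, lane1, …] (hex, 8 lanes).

RES = [ 0x71  0x10  0x19  0x07  0x07  0x95  0x10  0x10 ]

t0 = [0x10, 0x46, 0x2d, 0x07, 0x2d, 0x2d, 0x10, 0x71]
t1 = [0x10, 0x10, 0x95, 0x07, 0x07, 0x19, 0x10, 0x71]
t2 = [0x71, 0x10, 0x19, 0x07, 0x07, 0x95, 0x10, 0x10]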